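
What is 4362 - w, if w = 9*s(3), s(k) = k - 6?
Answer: 4389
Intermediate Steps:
s(k) = -6 + k
w = -27 (w = 9*(-6 + 3) = 9*(-3) = -27)
4362 - w = 4362 - 1*(-27) = 4362 + 27 = 4389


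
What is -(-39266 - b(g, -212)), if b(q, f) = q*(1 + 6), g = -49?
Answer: 38923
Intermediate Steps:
b(q, f) = 7*q (b(q, f) = q*7 = 7*q)
-(-39266 - b(g, -212)) = -(-39266 - 7*(-49)) = -(-39266 - 1*(-343)) = -(-39266 + 343) = -1*(-38923) = 38923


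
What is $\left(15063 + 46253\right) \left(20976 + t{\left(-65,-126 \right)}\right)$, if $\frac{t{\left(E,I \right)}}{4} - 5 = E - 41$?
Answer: $1261392752$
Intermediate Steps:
$t{\left(E,I \right)} = -144 + 4 E$ ($t{\left(E,I \right)} = 20 + 4 \left(E - 41\right) = 20 + 4 \left(-41 + E\right) = 20 + \left(-164 + 4 E\right) = -144 + 4 E$)
$\left(15063 + 46253\right) \left(20976 + t{\left(-65,-126 \right)}\right) = \left(15063 + 46253\right) \left(20976 + \left(-144 + 4 \left(-65\right)\right)\right) = 61316 \left(20976 - 404\right) = 61316 \cdot 20572 = 1261392752$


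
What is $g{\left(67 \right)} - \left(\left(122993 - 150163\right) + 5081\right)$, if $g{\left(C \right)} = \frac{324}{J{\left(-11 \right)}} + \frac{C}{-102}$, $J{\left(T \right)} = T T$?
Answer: $\frac{272647379}{12342} \approx 22091.0$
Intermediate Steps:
$J{\left(T \right)} = T^{2}$
$g{\left(C \right)} = \frac{324}{121} - \frac{C}{102}$ ($g{\left(C \right)} = \frac{324}{\left(-11\right)^{2}} + \frac{C}{-102} = \frac{324}{121} + C \left(- \frac{1}{102}\right) = 324 \cdot \frac{1}{121} - \frac{C}{102} = \frac{324}{121} - \frac{C}{102}$)
$g{\left(67 \right)} - \left(\left(122993 - 150163\right) + 5081\right) = \left(\frac{324}{121} - \frac{67}{102}\right) - \left(\left(122993 - 150163\right) + 5081\right) = \left(\frac{324}{121} - \frac{67}{102}\right) - \left(-27170 + 5081\right) = \frac{24941}{12342} - -22089 = \frac{24941}{12342} + 22089 = \frac{272647379}{12342}$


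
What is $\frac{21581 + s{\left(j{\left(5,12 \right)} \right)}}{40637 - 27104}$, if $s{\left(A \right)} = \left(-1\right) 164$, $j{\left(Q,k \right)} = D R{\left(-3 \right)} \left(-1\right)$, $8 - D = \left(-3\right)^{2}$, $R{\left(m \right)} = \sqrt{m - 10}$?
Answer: $\frac{7139}{4511} \approx 1.5826$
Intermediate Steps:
$R{\left(m \right)} = \sqrt{-10 + m}$ ($R{\left(m \right)} = \sqrt{m - 10} = \sqrt{-10 + m}$)
$D = -1$ ($D = 8 - \left(-3\right)^{2} = 8 - 9 = -1$)
$j{\left(Q,k \right)} = i \sqrt{13}$ ($j{\left(Q,k \right)} = - \sqrt{-10 - 3} \left(-1\right) = - \sqrt{-13} \left(-1\right) = - i \sqrt{13} \left(-1\right) = i \sqrt{13}$)
$s{\left(A \right)} = -164$
$\frac{21581 + s{\left(j{\left(5,12 \right)} \right)}}{40637 - 27104} = \frac{21581 - 164}{40637 - 27104} = \frac{21417}{13533} = 21417 \cdot \frac{1}{13533} = \frac{7139}{4511}$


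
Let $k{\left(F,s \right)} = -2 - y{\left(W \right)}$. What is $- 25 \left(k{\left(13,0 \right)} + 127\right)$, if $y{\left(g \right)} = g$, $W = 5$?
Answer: $-3000$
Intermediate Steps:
$k{\left(F,s \right)} = -7$ ($k{\left(F,s \right)} = -2 - 5 = -7$)
$- 25 \left(k{\left(13,0 \right)} + 127\right) = - 25 \left(-7 + 127\right) = \left(-25\right) 120 = -3000$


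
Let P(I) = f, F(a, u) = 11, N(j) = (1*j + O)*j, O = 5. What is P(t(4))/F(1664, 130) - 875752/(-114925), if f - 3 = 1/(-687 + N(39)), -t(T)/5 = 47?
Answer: 10267525288/1300836075 ≈ 7.8930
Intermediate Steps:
N(j) = j*(5 + j) (N(j) = (1*j + 5)*j = (j + 5)*j = (5 + j)*j = j*(5 + j))
t(T) = -235 (t(T) = -5*47 = -235)
f = 3088/1029 (f = 3 + 1/(-687 + 39*(5 + 39)) = 3 + 1/(-687 + 39*44) = 3 + 1/(-687 + 1716) = 3 + 1/1029 = 3088/1029 ≈ 3.0010)
P(I) = 3088/1029
P(t(4))/F(1664, 130) - 875752/(-114925) = (3088/1029)/11 - 875752/(-114925) = (3088/1029)*(1/11) - 875752*(-1/114925) = 3088/11319 + 875752/114925 = 10267525288/1300836075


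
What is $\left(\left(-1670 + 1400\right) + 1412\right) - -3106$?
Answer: $4248$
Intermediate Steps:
$\left(\left(-1670 + 1400\right) + 1412\right) - -3106 = \left(-270 + 1412\right) + 3106 = 1142 + 3106 = 4248$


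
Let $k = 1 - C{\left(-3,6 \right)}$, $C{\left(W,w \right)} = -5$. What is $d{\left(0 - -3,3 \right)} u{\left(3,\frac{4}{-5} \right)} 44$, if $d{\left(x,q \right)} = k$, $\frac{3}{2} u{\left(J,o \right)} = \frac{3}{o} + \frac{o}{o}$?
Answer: $-484$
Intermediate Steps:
$u{\left(J,o \right)} = \frac{2}{3} + \frac{2}{o}$ ($u{\left(J,o \right)} = \frac{2 \left(\frac{3}{o} + \frac{o}{o}\right)}{3} = \frac{2 \left(\frac{3}{o} + 1\right)}{3} = \frac{2 \left(1 + \frac{3}{o}\right)}{3} = \frac{2}{3} + \frac{2}{o}$)
$k = 6$ ($k = 1 - -5 = 1 + 5 = 6$)
$d{\left(x,q \right)} = 6$
$d{\left(0 - -3,3 \right)} u{\left(3,\frac{4}{-5} \right)} 44 = 6 \left(\frac{2}{3} + \frac{2}{4 \frac{1}{-5}}\right) 44 = 6 \left(\frac{2}{3} + \frac{2}{4 \left(- \frac{1}{5}\right)}\right) 44 = 6 \left(\frac{2}{3} + \frac{2}{- \frac{4}{5}}\right) 44 = 6 \left(\frac{2}{3} + 2 \left(- \frac{5}{4}\right)\right) 44 = 6 \left(\frac{2}{3} - \frac{5}{2}\right) 44 = 6 \left(- \frac{11}{6}\right) 44 = \left(-11\right) 44 = -484$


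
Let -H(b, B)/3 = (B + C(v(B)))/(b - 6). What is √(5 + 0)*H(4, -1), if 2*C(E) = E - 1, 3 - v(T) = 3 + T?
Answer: -3*√5/2 ≈ -3.3541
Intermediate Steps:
v(T) = -T (v(T) = 3 - (3 + T) = 3 + (-3 - T) = -T)
C(E) = -½ + E/2 (C(E) = (E - 1)/2 = (-1 + E)/2 = -½ + E/2)
H(b, B) = -3*(-½ + B/2)/(-6 + b) (H(b, B) = -3*(B + (-½ + (-B)/2))/(b - 6) = -3*(B + (-½ - B/2))/(-6 + b) = -3*(-½ + B/2)/(-6 + b))
√(5 + 0)*H(4, -1) = √(5 + 0)*(3*(1 - 1*(-1))/(2*(-6 + 4))) = √5*((3/2)*(1 + 1)/(-2)) = √5*((3/2)*(-½)*2) = √5*(-3/2) = -3*√5/2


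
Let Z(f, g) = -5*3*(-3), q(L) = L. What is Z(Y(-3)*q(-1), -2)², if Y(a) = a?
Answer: 2025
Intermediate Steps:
Z(f, g) = 45 (Z(f, g) = -15*(-3) = 45)
Z(Y(-3)*q(-1), -2)² = 45² = 2025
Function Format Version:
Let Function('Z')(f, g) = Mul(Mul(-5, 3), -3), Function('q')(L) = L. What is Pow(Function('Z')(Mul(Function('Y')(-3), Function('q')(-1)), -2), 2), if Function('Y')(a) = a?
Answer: 2025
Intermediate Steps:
Function('Z')(f, g) = 45 (Function('Z')(f, g) = Mul(-15, -3) = 45)
Pow(Function('Z')(Mul(Function('Y')(-3), Function('q')(-1)), -2), 2) = Pow(45, 2) = 2025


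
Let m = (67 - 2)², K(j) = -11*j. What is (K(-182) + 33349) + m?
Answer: 39576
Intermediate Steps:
m = 4225 (m = 65² = 4225)
(K(-182) + 33349) + m = (-11*(-182) + 33349) + 4225 = (2002 + 33349) + 4225 = 35351 + 4225 = 39576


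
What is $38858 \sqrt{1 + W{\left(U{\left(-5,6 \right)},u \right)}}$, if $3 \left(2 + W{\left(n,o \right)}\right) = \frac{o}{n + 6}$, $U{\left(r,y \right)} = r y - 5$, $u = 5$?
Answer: $\frac{77716 i \sqrt{2001}}{87} \approx 39959.0 i$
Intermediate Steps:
$U{\left(r,y \right)} = -5 + r y$
$W{\left(n,o \right)} = -2 + \frac{o}{3 \left(6 + n\right)}$ ($W{\left(n,o \right)} = -2 + \frac{\frac{1}{n + 6} o}{3} = -2 + \frac{\frac{1}{6 + n} o}{3} = -2 + \frac{o \frac{1}{6 + n}}{3} = -2 + \frac{o}{3 \left(6 + n\right)}$)
$38858 \sqrt{1 + W{\left(U{\left(-5,6 \right)},u \right)}} = 38858 \sqrt{1 + \frac{-36 + 5 - 6 \left(-5 - 30\right)}{3 \left(6 - 35\right)}} = 38858 \sqrt{1 + \frac{-36 + 5 - -210}{3 \left(6 - 35\right)}} = 38858 \sqrt{1 + \frac{-36 + 5 + 210}{3 \left(-29\right)}} = 38858 \sqrt{1 + \frac{1}{3} \left(- \frac{1}{29}\right) 179} = 38858 \sqrt{1 - \frac{179}{87}} = 38858 \sqrt{- \frac{92}{87}} = 38858 \frac{2 i \sqrt{2001}}{87} = \frac{77716 i \sqrt{2001}}{87}$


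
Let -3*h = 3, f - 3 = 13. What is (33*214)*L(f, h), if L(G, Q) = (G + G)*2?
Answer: 451968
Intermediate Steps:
f = 16 (f = 3 + 13 = 16)
h = -1 (h = -1/3*3 = -1)
L(G, Q) = 4*G (L(G, Q) = (2*G)*2 = 4*G)
(33*214)*L(f, h) = (33*214)*(4*16) = 7062*64 = 451968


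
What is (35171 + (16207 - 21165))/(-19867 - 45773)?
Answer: -10071/21880 ≈ -0.46028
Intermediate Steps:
(35171 + (16207 - 21165))/(-19867 - 45773) = (35171 - 4958)/(-65640) = 30213*(-1/65640) = -10071/21880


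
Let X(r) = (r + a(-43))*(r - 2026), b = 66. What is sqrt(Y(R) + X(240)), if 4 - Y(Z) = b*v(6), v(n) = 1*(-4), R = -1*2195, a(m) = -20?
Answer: 6*I*sqrt(10907) ≈ 626.62*I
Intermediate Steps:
R = -2195
X(r) = (-2026 + r)*(-20 + r) (X(r) = (r - 20)*(r - 2026) = (-20 + r)*(-2026 + r) = (-2026 + r)*(-20 + r))
v(n) = -4
Y(Z) = 268 (Y(Z) = 4 - 66*(-4) = 4 - 1*(-264) = 4 + 264 = 268)
sqrt(Y(R) + X(240)) = sqrt(268 + (40520 + 240**2 - 2046*240)) = sqrt(268 + (40520 + 57600 - 491040)) = sqrt(268 - 392920) = sqrt(-392652) = 6*I*sqrt(10907)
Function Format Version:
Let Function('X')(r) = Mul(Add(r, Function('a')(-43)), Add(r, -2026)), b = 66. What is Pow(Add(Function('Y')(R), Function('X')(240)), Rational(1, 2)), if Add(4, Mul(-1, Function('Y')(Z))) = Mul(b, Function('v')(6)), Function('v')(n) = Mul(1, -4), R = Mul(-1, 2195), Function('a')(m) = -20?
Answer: Mul(6, I, Pow(10907, Rational(1, 2))) ≈ Mul(626.62, I)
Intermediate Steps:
R = -2195
Function('X')(r) = Mul(Add(-2026, r), Add(-20, r)) (Function('X')(r) = Mul(Add(r, -20), Add(r, -2026)) = Mul(Add(-20, r), Add(-2026, r)) = Mul(Add(-2026, r), Add(-20, r)))
Function('v')(n) = -4
Function('Y')(Z) = 268 (Function('Y')(Z) = Add(4, Mul(-1, Mul(66, -4))) = Add(4, Mul(-1, -264)) = Add(4, 264) = 268)
Pow(Add(Function('Y')(R), Function('X')(240)), Rational(1, 2)) = Pow(Add(268, Add(40520, Pow(240, 2), Mul(-2046, 240))), Rational(1, 2)) = Pow(Add(268, Add(40520, 57600, -491040)), Rational(1, 2)) = Pow(Add(268, -392920), Rational(1, 2)) = Pow(-392652, Rational(1, 2)) = Mul(6, I, Pow(10907, Rational(1, 2)))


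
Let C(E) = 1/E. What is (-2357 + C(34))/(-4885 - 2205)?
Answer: 80137/241060 ≈ 0.33244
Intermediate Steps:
(-2357 + C(34))/(-4885 - 2205) = (-2357 + 1/34)/(-4885 - 2205) = (-2357 + 1/34)/(-7090) = -80137/34*(-1/7090) = 80137/241060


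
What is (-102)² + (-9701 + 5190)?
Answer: 5893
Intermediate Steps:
(-102)² + (-9701 + 5190) = 10404 - 4511 = 5893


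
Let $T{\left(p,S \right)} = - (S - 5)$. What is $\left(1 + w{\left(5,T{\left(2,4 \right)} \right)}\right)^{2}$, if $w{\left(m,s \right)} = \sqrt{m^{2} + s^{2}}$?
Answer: $\left(1 + \sqrt{26}\right)^{2} \approx 37.198$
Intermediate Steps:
$T{\left(p,S \right)} = 5 - S$ ($T{\left(p,S \right)} = - (-5 + S) = 5 - S$)
$\left(1 + w{\left(5,T{\left(2,4 \right)} \right)}\right)^{2} = \left(1 + \sqrt{5^{2} + \left(5 - 4\right)^{2}}\right)^{2} = \left(1 + \sqrt{25 + \left(5 - 4\right)^{2}}\right)^{2} = \left(1 + \sqrt{25 + 1^{2}}\right)^{2} = \left(1 + \sqrt{25 + 1}\right)^{2} = \left(1 + \sqrt{26}\right)^{2}$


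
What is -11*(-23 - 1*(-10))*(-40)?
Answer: -5720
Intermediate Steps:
-11*(-23 - 1*(-10))*(-40) = -11*(-23 + 10)*(-40) = -11*(-13)*(-40) = 143*(-40) = -5720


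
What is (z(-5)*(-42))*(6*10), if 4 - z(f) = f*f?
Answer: 52920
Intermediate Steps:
z(f) = 4 - f**2 (z(f) = 4 - f*f = 4 - f**2)
(z(-5)*(-42))*(6*10) = ((4 - 1*(-5)**2)*(-42))*(6*10) = ((4 - 1*25)*(-42))*60 = ((4 - 25)*(-42))*60 = -21*(-42)*60 = 882*60 = 52920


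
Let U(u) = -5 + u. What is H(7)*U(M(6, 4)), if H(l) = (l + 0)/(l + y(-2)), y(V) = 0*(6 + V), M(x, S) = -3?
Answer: -8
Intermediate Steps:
y(V) = 0
H(l) = 1 (H(l) = (l + 0)/(l + 0) = l/l = 1)
H(7)*U(M(6, 4)) = 1*(-5 - 3) = 1*(-8) = -8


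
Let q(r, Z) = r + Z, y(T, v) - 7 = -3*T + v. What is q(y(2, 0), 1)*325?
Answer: 650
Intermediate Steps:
y(T, v) = 7 + v - 3*T (y(T, v) = 7 + (-3*T + v) = 7 + (v - 3*T) = 7 + v - 3*T)
q(r, Z) = Z + r
q(y(2, 0), 1)*325 = (1 + (7 + 0 - 3*2))*325 = (1 + (7 + 0 - 6))*325 = (1 + 1)*325 = 2*325 = 650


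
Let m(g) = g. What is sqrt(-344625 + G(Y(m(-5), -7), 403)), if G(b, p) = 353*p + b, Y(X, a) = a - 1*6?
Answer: I*sqrt(202379) ≈ 449.87*I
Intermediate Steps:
Y(X, a) = -6 + a (Y(X, a) = a - 6 = -6 + a)
G(b, p) = b + 353*p
sqrt(-344625 + G(Y(m(-5), -7), 403)) = sqrt(-344625 + ((-6 - 7) + 353*403)) = sqrt(-344625 + (-13 + 142259)) = sqrt(-344625 + 142246) = sqrt(-202379) = I*sqrt(202379)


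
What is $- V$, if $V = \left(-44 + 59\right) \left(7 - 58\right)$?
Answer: $765$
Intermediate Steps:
$V = -765$ ($V = 15 \left(-51\right) = -765$)
$- V = \left(-1\right) \left(-765\right) = 765$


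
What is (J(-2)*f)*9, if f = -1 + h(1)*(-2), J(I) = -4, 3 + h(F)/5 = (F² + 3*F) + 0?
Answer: 396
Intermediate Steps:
h(F) = -15 + 5*F² + 15*F (h(F) = -15 + 5*((F² + 3*F) + 0) = -15 + 5*(F² + 3*F) = -15 + (5*F² + 15*F) = -15 + 5*F² + 15*F)
f = -11 (f = -1 + (-15 + 5*1² + 15*1)*(-2) = -1 + (-15 + 5*1 + 15)*(-2) = -1 + (-15 + 5 + 15)*(-2) = -1 + 5*(-2) = -1 - 10 = -11)
(J(-2)*f)*9 = -4*(-11)*9 = 44*9 = 396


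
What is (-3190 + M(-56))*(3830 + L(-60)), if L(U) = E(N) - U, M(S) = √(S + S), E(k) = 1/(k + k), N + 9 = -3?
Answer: -148907605/12 + 93359*I*√7/6 ≈ -1.2409e+7 + 41167.0*I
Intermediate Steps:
N = -12 (N = -9 - 3 = -12)
E(k) = 1/(2*k)
M(S) = √2*√S (M(S) = √(2*S) = √2*√S)
L(U) = -1/24 - U (L(U) = (½)/(-12) - U = (½)*(-1/12) - U = -1/24 - U)
(-3190 + M(-56))*(3830 + L(-60)) = (-3190 + √2*√(-56))*(3830 + (-1/24 - 1*(-60))) = (-3190 + √2*(2*I*√14))*(3830 + (-1/24 + 60)) = (-3190 + 4*I*√7)*(3830 + 1439/24) = (-3190 + 4*I*√7)*(93359/24) = -148907605/12 + 93359*I*√7/6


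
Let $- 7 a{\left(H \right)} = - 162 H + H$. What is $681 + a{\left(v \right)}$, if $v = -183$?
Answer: $-3528$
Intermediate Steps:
$a{\left(H \right)} = 23 H$ ($a{\left(H \right)} = - \frac{- 162 H + H}{7} = - \frac{\left(-161\right) H}{7} = 23 H$)
$681 + a{\left(v \right)} = 681 + 23 \left(-183\right) = 681 - 4209 = -3528$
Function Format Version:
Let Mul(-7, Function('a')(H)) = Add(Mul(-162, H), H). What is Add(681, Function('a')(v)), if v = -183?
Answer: -3528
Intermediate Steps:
Function('a')(H) = Mul(23, H) (Function('a')(H) = Mul(Rational(-1, 7), Add(Mul(-162, H), H)) = Mul(Rational(-1, 7), Mul(-161, H)) = Mul(23, H))
Add(681, Function('a')(v)) = Add(681, Mul(23, -183)) = Add(681, -4209) = -3528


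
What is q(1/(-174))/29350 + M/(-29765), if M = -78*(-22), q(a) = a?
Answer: -1752694033/30401375700 ≈ -0.057652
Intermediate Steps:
M = 1716
q(1/(-174))/29350 + M/(-29765) = 1/(-174*29350) + 1716/(-29765) = -1/174*1/29350 + 1716*(-1/29765) = -1/5106900 - 1716/29765 = -1752694033/30401375700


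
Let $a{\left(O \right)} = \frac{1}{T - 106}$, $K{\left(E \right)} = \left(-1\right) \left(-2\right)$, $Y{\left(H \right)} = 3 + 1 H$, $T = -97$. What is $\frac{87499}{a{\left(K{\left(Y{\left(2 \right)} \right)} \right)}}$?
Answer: $-17762297$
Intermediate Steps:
$Y{\left(H \right)} = 3 + H$
$K{\left(E \right)} = 2$
$a{\left(O \right)} = - \frac{1}{203}$ ($a{\left(O \right)} = \frac{1}{-97 - 106} = \frac{1}{-203} = - \frac{1}{203}$)
$\frac{87499}{a{\left(K{\left(Y{\left(2 \right)} \right)} \right)}} = \frac{87499}{- \frac{1}{203}} = 87499 \left(-203\right) = -17762297$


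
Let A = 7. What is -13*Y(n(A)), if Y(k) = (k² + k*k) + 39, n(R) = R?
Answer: -1781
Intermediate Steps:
Y(k) = 39 + 2*k² (Y(k) = (k² + k²) + 39 = 2*k² + 39 = 39 + 2*k²)
-13*Y(n(A)) = -13*(39 + 2*7²) = -13*(39 + 2*49) = -13*(39 + 98) = -13*137 = -1781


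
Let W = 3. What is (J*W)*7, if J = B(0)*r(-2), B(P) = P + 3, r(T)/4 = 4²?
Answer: 4032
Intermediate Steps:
r(T) = 64 (r(T) = 4*4² = 4*16 = 64)
B(P) = 3 + P
J = 192 (J = (3 + 0)*64 = 3*64 = 192)
(J*W)*7 = (192*3)*7 = 576*7 = 4032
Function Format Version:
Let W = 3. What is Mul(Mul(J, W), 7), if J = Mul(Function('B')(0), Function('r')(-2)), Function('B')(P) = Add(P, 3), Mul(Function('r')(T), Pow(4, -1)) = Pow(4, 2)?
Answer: 4032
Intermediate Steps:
Function('r')(T) = 64 (Function('r')(T) = Mul(4, Pow(4, 2)) = Mul(4, 16) = 64)
Function('B')(P) = Add(3, P)
J = 192 (J = Mul(Add(3, 0), 64) = Mul(3, 64) = 192)
Mul(Mul(J, W), 7) = Mul(Mul(192, 3), 7) = Mul(576, 7) = 4032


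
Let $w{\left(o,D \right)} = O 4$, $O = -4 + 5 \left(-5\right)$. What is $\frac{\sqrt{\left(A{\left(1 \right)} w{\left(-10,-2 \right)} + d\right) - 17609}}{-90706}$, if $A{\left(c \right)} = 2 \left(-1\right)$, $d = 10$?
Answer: $- \frac{i \sqrt{17367}}{90706} \approx - 0.0014529 i$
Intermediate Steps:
$A{\left(c \right)} = -2$
$O = -29$ ($O = -4 - 25 = -29$)
$w{\left(o,D \right)} = -116$ ($w{\left(o,D \right)} = \left(-29\right) 4 = -116$)
$\frac{\sqrt{\left(A{\left(1 \right)} w{\left(-10,-2 \right)} + d\right) - 17609}}{-90706} = \frac{\sqrt{\left(\left(-2\right) \left(-116\right) + 10\right) - 17609}}{-90706} = \sqrt{\left(232 + 10\right) - 17609} \left(- \frac{1}{90706}\right) = \sqrt{242 - 17609} \left(- \frac{1}{90706}\right) = \sqrt{-17367} \left(- \frac{1}{90706}\right) = i \sqrt{17367} \left(- \frac{1}{90706}\right) = - \frac{i \sqrt{17367}}{90706}$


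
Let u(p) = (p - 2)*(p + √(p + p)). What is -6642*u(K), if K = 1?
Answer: 6642 + 6642*√2 ≈ 16035.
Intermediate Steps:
u(p) = (-2 + p)*(p + √2*√p) (u(p) = (-2 + p)*(p + √(2*p)) = (-2 + p)*(p + √2*√p))
-6642*u(K) = -6642*(1² - 2*1 + √2*1^(3/2) - 2*√2*√1) = -6642*(1 - 2 + √2*1 - 2*√2*1) = -6642*(1 - 2 + √2 - 2*√2) = -6642*(-1 - √2) = 6642 + 6642*√2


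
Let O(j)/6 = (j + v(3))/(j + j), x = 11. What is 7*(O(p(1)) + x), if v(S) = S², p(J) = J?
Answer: 287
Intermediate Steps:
O(j) = 3*(9 + j)/j (O(j) = 6*((j + 3²)/(j + j)) = 6*((j + 9)/((2*j))) = 6*((9 + j)*(1/(2*j))) = 6*((9 + j)/(2*j)) = 3*(9 + j)/j)
7*(O(p(1)) + x) = 7*((3 + 27/1) + 11) = 7*((3 + 27*1) + 11) = 7*((3 + 27) + 11) = 7*(30 + 11) = 7*41 = 287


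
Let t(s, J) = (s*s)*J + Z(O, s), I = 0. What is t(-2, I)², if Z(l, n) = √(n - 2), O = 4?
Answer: -4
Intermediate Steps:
Z(l, n) = √(-2 + n)
t(s, J) = √(-2 + s) + J*s² (t(s, J) = (s*s)*J + √(-2 + s) = s²*J + √(-2 + s) = J*s² + √(-2 + s) = √(-2 + s) + J*s²)
t(-2, I)² = (√(-2 - 2) + 0*(-2)²)² = (√(-4) + 0*4)² = (2*I + 0)² = (2*I)² = -4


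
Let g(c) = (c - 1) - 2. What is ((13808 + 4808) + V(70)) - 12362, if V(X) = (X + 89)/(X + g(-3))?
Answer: 400415/64 ≈ 6256.5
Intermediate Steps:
g(c) = -3 + c (g(c) = (-1 + c) - 2 = -3 + c)
V(X) = (89 + X)/(-6 + X) (V(X) = (X + 89)/(X + (-3 - 3)) = (89 + X)/(X - 6) = (89 + X)/(-6 + X))
((13808 + 4808) + V(70)) - 12362 = ((13808 + 4808) + (89 + 70)/(-6 + 70)) - 12362 = (18616 + 159/64) - 12362 = 1191583/64 - 12362 = 400415/64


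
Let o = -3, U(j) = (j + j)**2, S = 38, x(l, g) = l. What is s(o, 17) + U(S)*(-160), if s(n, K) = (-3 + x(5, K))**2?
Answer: -924156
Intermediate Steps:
U(j) = 4*j**2 (U(j) = (2*j)**2 = 4*j**2)
s(n, K) = 4 (s(n, K) = (-3 + 5)**2 = 2**2 = 4)
s(o, 17) + U(S)*(-160) = 4 + (4*38**2)*(-160) = 4 + (4*1444)*(-160) = 4 + 5776*(-160) = 4 - 924160 = -924156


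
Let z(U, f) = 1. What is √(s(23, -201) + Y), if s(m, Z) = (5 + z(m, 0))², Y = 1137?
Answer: √1173 ≈ 34.249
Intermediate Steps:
s(m, Z) = 36 (s(m, Z) = (5 + 1)² = 6² = 36)
√(s(23, -201) + Y) = √(36 + 1137) = √1173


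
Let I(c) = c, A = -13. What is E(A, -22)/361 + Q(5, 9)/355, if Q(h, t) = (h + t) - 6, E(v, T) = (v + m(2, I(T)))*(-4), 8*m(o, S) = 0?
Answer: 21348/128155 ≈ 0.16658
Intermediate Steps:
m(o, S) = 0 (m(o, S) = (1/8)*0 = 0)
E(v, T) = -4*v (E(v, T) = (v + 0)*(-4) = v*(-4) = -4*v)
Q(h, t) = -6 + h + t
E(A, -22)/361 + Q(5, 9)/355 = -4*(-13)/361 + (-6 + 5 + 9)/355 = 52*(1/361) + 8*(1/355) = 52/361 + 8/355 = 21348/128155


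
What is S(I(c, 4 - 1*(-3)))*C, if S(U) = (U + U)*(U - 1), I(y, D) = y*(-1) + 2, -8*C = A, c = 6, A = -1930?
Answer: 9650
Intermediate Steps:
C = 965/4 (C = -1/8*(-1930) = 965/4 ≈ 241.25)
I(y, D) = 2 - y (I(y, D) = -y + 2 = 2 - y)
S(U) = 2*U*(-1 + U) (S(U) = (2*U)*(-1 + U) = 2*U*(-1 + U))
S(I(c, 4 - 1*(-3)))*C = (2*(2 - 1*6)*(-1 + (2 - 1*6)))*(965/4) = (2*(2 - 6)*(-1 + (2 - 6)))*(965/4) = (2*(-4)*(-1 - 4))*(965/4) = (2*(-4)*(-5))*(965/4) = 40*(965/4) = 9650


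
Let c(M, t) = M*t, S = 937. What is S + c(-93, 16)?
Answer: -551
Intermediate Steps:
S + c(-93, 16) = 937 - 93*16 = 937 - 1488 = -551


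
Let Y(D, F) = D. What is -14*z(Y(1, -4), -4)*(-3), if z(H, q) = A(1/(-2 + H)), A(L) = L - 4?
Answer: -210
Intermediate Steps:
A(L) = -4 + L
z(H, q) = -4 + 1/(-2 + H)
-14*z(Y(1, -4), -4)*(-3) = -14*(9 - 4*1)/(-2 + 1)*(-3) = -14*(9 - 4)/(-1)*(-3) = -(-14)*5*(-3) = -14*(-5)*(-3) = 70*(-3) = -210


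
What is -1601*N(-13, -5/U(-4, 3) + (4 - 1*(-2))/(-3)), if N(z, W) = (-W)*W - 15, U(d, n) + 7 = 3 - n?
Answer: 1306416/49 ≈ 26662.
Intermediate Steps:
U(d, n) = -4 - n (U(d, n) = -7 + (3 - n) = -4 - n)
N(z, W) = -15 - W² (N(z, W) = -W² - 15 = -15 - W²)
-1601*N(-13, -5/U(-4, 3) + (4 - 1*(-2))/(-3)) = -1601*(-15 - (-5/(-4 - 1*3) + (4 - 1*(-2))/(-3))²) = -1601*(-15 - (-5/(-4 - 3) + (4 + 2)*(-⅓))²) = -1601*(-15 - (-5/(-7) + 6*(-⅓))²) = -1601*(-15 - (-5*(-⅐) - 2)²) = -1601*(-15 - (5/7 - 2)²) = -1601*(-15 - (-9/7)²) = -1601*(-15 - 1*81/49) = -1601*(-15 - 81/49) = -1601*(-816/49) = 1306416/49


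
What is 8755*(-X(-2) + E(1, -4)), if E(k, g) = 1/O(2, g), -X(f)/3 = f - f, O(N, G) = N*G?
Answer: -8755/8 ≈ -1094.4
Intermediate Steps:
O(N, G) = G*N
X(f) = 0 (X(f) = -3*(f - f) = -3*0 = 0)
E(k, g) = 1/(2*g) (E(k, g) = 1/(g*2) = 1/(2*g))
8755*(-X(-2) + E(1, -4)) = 8755*(-1*0 + (1/2)/(-4)) = 8755*(0 + (1/2)*(-1/4)) = 8755*(0 - 1/8) = 8755*(-1/8) = -8755/8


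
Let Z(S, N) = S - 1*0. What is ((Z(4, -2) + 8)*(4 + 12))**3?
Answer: 7077888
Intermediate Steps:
Z(S, N) = S (Z(S, N) = S + 0 = S)
((Z(4, -2) + 8)*(4 + 12))**3 = ((4 + 8)*(4 + 12))**3 = (12*16)**3 = 192**3 = 7077888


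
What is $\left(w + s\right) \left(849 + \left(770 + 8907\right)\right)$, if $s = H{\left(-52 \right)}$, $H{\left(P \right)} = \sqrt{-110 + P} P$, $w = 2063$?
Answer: $21715138 - 4926168 i \sqrt{2} \approx 2.1715 \cdot 10^{7} - 6.9667 \cdot 10^{6} i$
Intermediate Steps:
$H{\left(P \right)} = P \sqrt{-110 + P}$
$s = - 468 i \sqrt{2}$ ($s = - 52 \sqrt{-110 - 52} = - 52 \sqrt{-162} = - 52 \cdot 9 i \sqrt{2} = - 468 i \sqrt{2} \approx - 661.85 i$)
$\left(w + s\right) \left(849 + \left(770 + 8907\right)\right) = \left(2063 - 468 i \sqrt{2}\right) \left(849 + \left(770 + 8907\right)\right) = \left(2063 - 468 i \sqrt{2}\right) \left(849 + 9677\right) = \left(2063 - 468 i \sqrt{2}\right) 10526 = 21715138 - 4926168 i \sqrt{2}$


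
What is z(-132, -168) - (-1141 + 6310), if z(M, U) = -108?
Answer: -5277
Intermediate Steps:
z(-132, -168) - (-1141 + 6310) = -108 - (-1141 + 6310) = -108 - 1*5169 = -108 - 5169 = -5277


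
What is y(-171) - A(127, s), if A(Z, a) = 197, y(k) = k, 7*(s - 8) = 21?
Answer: -368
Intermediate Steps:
s = 11 (s = 8 + (⅐)*21 = 8 + 3 = 11)
y(-171) - A(127, s) = -171 - 1*197 = -171 - 197 = -368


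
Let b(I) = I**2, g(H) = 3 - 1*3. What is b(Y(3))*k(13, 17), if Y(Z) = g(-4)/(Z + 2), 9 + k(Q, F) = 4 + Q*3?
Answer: 0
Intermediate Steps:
k(Q, F) = -5 + 3*Q (k(Q, F) = -9 + (4 + Q*3) = -9 + (4 + 3*Q) = -5 + 3*Q)
g(H) = 0 (g(H) = 3 - 3 = 0)
Y(Z) = 0 (Y(Z) = 0/(Z + 2) = 0/(2 + Z) = 0)
b(Y(3))*k(13, 17) = 0**2*(-5 + 3*13) = 0*(-5 + 39) = 0*34 = 0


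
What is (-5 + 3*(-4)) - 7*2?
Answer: -31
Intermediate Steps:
(-5 + 3*(-4)) - 7*2 = (-5 - 12) - 14 = -17 - 14 = -31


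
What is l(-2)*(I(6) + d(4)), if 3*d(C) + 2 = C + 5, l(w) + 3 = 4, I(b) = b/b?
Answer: 10/3 ≈ 3.3333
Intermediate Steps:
I(b) = 1
l(w) = 1 (l(w) = -3 + 4 = 1)
d(C) = 1 + C/3 (d(C) = -⅔ + (C + 5)/3 = -⅔ + (5 + C)/3 = -⅔ + (5/3 + C/3) = 1 + C/3)
l(-2)*(I(6) + d(4)) = 1*(1 + (1 + (⅓)*4)) = 1*(1 + (1 + 4/3)) = 1*(1 + 7/3) = 1*(10/3) = 10/3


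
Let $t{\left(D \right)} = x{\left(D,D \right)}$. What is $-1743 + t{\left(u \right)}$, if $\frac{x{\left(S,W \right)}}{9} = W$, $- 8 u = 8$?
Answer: $-1752$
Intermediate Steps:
$u = -1$ ($u = \left(- \frac{1}{8}\right) 8 = -1$)
$x{\left(S,W \right)} = 9 W$
$t{\left(D \right)} = 9 D$
$-1743 + t{\left(u \right)} = -1743 + 9 \left(-1\right) = -1743 - 9 = -1752$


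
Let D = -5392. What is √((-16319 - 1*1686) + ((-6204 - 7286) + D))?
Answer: I*√36887 ≈ 192.06*I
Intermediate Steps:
√((-16319 - 1*1686) + ((-6204 - 7286) + D)) = √((-16319 - 1*1686) + ((-6204 - 7286) - 5392)) = √((-16319 - 1686) + (-13490 - 5392)) = √(-18005 - 18882) = √(-36887) = I*√36887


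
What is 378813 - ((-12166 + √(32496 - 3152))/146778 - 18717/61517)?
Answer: 1710217856158693/4514671113 - 2*√1834/73389 ≈ 3.7881e+5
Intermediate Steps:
378813 - ((-12166 + √(32496 - 3152))/146778 - 18717/61517) = 378813 - ((-12166 + √29344)*(1/146778) - 18717*1/61517) = 378813 - ((-12166 + 4*√1834)*(1/146778) - 18717/61517) = 378813 - ((-6083/73389 + 2*√1834/73389) - 18717/61517) = 378813 - (-1747829824/4514671113 + 2*√1834/73389) = 378813 + (1747829824/4514671113 - 2*√1834/73389) = 1710217856158693/4514671113 - 2*√1834/73389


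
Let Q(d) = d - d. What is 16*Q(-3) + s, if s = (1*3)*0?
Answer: 0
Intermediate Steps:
Q(d) = 0
s = 0 (s = 3*0 = 0)
16*Q(-3) + s = 16*0 + 0 = 0 + 0 = 0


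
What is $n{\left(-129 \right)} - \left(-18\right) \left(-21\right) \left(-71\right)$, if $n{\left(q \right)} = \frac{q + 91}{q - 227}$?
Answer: $\frac{4777183}{178} \approx 26838.0$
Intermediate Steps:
$n{\left(q \right)} = \frac{91 + q}{-227 + q}$
$n{\left(-129 \right)} - \left(-18\right) \left(-21\right) \left(-71\right) = \frac{91 - 129}{-227 - 129} - \left(-18\right) \left(-21\right) \left(-71\right) = \frac{1}{-356} \left(-38\right) - 378 \left(-71\right) = \left(- \frac{1}{356}\right) \left(-38\right) - -26838 = \frac{19}{178} + 26838 = \frac{4777183}{178}$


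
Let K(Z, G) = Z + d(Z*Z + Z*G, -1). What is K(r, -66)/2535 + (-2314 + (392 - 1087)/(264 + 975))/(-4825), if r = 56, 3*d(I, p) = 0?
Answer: 506966749/1010311575 ≈ 0.50179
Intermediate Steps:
d(I, p) = 0 (d(I, p) = (1/3)*0 = 0)
K(Z, G) = Z (K(Z, G) = Z + 0 = Z)
K(r, -66)/2535 + (-2314 + (392 - 1087)/(264 + 975))/(-4825) = 56/2535 + (-2314 + (392 - 1087)/(264 + 975))/(-4825) = 56*(1/2535) + (-2314 - 695/1239)*(-1/4825) = 56/2535 + (-2314 - 695*1/1239)*(-1/4825) = 56/2535 + (-2314 - 695/1239)*(-1/4825) = 56/2535 - 2867741/1239*(-1/4825) = 56/2535 + 2867741/5978175 = 506966749/1010311575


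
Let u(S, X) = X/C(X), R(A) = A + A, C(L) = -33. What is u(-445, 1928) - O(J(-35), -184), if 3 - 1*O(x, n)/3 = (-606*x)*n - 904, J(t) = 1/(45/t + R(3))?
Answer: 204533/3 ≈ 68178.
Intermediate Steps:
R(A) = 2*A
u(S, X) = -X/33 (u(S, X) = X/(-33) = X*(-1/33) = -X/33)
J(t) = 1/(6 + 45/t) (J(t) = 1/(45/t + 2*3) = 1/(45/t + 6) = 1/(6 + 45/t))
O(x, n) = 2721 + 1818*n*x (O(x, n) = 9 - 3*((-606*x)*n - 904) = 9 - 3*(-606*n*x - 904) = 9 - 3*(-904 - 606*n*x) = 9 + (2712 + 1818*n*x) = 2721 + 1818*n*x)
u(-445, 1928) - O(J(-35), -184) = -1/33*1928 - (2721 + 1818*(-184)*((1/3)*(-35)/(15 + 2*(-35)))) = -1928/33 - (2721 + 1818*(-184)*((1/3)*(-35)/(15 - 70))) = -1928/33 - (2721 + 1818*(-184)*((1/3)*(-35)/(-55))) = -1928/33 - (2721 + 1818*(-184)*((1/3)*(-35)*(-1/55))) = -1928/33 - (2721 + 1818*(-184)*(7/33)) = -1928/33 - (2721 - 780528/11) = -1928/33 - 1*(-750597/11) = -1928/33 + 750597/11 = 204533/3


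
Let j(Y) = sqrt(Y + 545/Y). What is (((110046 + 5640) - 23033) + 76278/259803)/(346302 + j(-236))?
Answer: 24287734542188744/90778112006575755 - 16047735758*I*sqrt(368691)/817003008059181795 ≈ 0.26755 - 1.1927e-5*I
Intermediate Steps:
(((110046 + 5640) - 23033) + 76278/259803)/(346302 + j(-236)) = (((110046 + 5640) - 23033) + 76278/259803)/(346302 + sqrt(-236 + 545/(-236))) = ((115686 - 23033) + 76278*(1/259803))/(346302 + sqrt(-236 + 545*(-1/236))) = (92653 + 25426/86601)/(346302 + sqrt(-236 - 545/236)) = 8023867879/(86601*(346302 + sqrt(-56241/236))) = 8023867879/(86601*(346302 + 3*I*sqrt(368691)/118))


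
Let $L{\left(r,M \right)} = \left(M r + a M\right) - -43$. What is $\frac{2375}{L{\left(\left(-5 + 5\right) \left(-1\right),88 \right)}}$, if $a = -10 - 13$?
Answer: $- \frac{2375}{1981} \approx -1.1989$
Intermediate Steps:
$a = -23$ ($a = -10 - 13 = -23$)
$L{\left(r,M \right)} = 43 - 23 M + M r$ ($L{\left(r,M \right)} = \left(M r - 23 M\right) - -43 = \left(- 23 M + M r\right) + 43 = 43 - 23 M + M r$)
$\frac{2375}{L{\left(\left(-5 + 5\right) \left(-1\right),88 \right)}} = \frac{2375}{43 - 2024 + 88 \left(-5 + 5\right) \left(-1\right)} = \frac{2375}{43 - 2024 + 88 \cdot 0 \left(-1\right)} = \frac{2375}{43 - 2024 + 88 \cdot 0} = \frac{2375}{43 - 2024 + 0} = \frac{2375}{-1981} = 2375 \left(- \frac{1}{1981}\right) = - \frac{2375}{1981}$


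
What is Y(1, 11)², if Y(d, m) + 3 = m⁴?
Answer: 214271044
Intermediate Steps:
Y(d, m) = -3 + m⁴
Y(1, 11)² = (-3 + 11⁴)² = (-3 + 14641)² = 14638² = 214271044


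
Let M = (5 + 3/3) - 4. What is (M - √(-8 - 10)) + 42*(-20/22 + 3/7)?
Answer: -200/11 - 3*I*√2 ≈ -18.182 - 4.2426*I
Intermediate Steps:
M = 2 (M = (5 + 3*(⅓)) - 4 = (5 + 1) - 4 = 6 - 4 = 2)
(M - √(-8 - 10)) + 42*(-20/22 + 3/7) = (2 - √(-8 - 10)) + 42*(-20/22 + 3/7) = (2 - √(-18)) + 42*(-20*1/22 + 3*(⅐)) = (2 - 3*I*√2) + 42*(-10/11 + 3/7) = (2 - 3*I*√2) + 42*(-37/77) = (2 - 3*I*√2) - 222/11 = -200/11 - 3*I*√2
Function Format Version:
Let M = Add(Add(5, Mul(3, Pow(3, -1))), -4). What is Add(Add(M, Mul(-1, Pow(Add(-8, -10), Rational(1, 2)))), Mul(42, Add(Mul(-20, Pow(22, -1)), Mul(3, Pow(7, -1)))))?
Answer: Add(Rational(-200, 11), Mul(-3, I, Pow(2, Rational(1, 2)))) ≈ Add(-18.182, Mul(-4.2426, I))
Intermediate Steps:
M = 2 (M = Add(Add(5, Mul(3, Rational(1, 3))), -4) = Add(Add(5, 1), -4) = Add(6, -4) = 2)
Add(Add(M, Mul(-1, Pow(Add(-8, -10), Rational(1, 2)))), Mul(42, Add(Mul(-20, Pow(22, -1)), Mul(3, Pow(7, -1))))) = Add(Add(2, Mul(-1, Pow(Add(-8, -10), Rational(1, 2)))), Mul(42, Add(Mul(-20, Pow(22, -1)), Mul(3, Pow(7, -1))))) = Add(Add(2, Mul(-1, Pow(-18, Rational(1, 2)))), Mul(42, Add(Mul(-20, Rational(1, 22)), Mul(3, Rational(1, 7))))) = Add(Add(2, Mul(-1, Mul(3, I, Pow(2, Rational(1, 2))))), Mul(42, Add(Rational(-10, 11), Rational(3, 7)))) = Add(Add(2, Mul(-3, I, Pow(2, Rational(1, 2)))), Mul(42, Rational(-37, 77))) = Add(Add(2, Mul(-3, I, Pow(2, Rational(1, 2)))), Rational(-222, 11)) = Add(Rational(-200, 11), Mul(-3, I, Pow(2, Rational(1, 2))))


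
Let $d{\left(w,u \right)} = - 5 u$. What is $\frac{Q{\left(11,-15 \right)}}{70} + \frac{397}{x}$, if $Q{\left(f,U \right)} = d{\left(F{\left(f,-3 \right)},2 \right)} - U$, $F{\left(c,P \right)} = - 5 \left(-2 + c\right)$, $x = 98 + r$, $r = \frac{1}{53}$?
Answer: $\frac{299769}{72730} \approx 4.1217$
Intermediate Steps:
$r = \frac{1}{53} \approx 0.018868$
$x = \frac{5195}{53}$ ($x = 98 + \frac{1}{53} = \frac{5195}{53} \approx 98.019$)
$F{\left(c,P \right)} = 10 - 5 c$
$Q{\left(f,U \right)} = -10 - U$ ($Q{\left(f,U \right)} = \left(-5\right) 2 - U = -10 - U$)
$\frac{Q{\left(11,-15 \right)}}{70} + \frac{397}{x} = \frac{-10 - -15}{70} + \frac{397}{\frac{5195}{53}} = \left(-10 + 15\right) \frac{1}{70} + 397 \cdot \frac{53}{5195} = 5 \cdot \frac{1}{70} + \frac{21041}{5195} = \frac{1}{14} + \frac{21041}{5195} = \frac{299769}{72730}$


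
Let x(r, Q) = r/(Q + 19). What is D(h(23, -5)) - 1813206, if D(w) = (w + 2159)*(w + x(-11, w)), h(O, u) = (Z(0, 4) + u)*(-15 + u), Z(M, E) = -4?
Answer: -277070743/199 ≈ -1.3923e+6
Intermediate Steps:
h(O, u) = (-15 + u)*(-4 + u) (h(O, u) = (-4 + u)*(-15 + u) = (-15 + u)*(-4 + u))
x(r, Q) = r/(19 + Q)
D(w) = (2159 + w)*(w - 11/(19 + w)) (D(w) = (w + 2159)*(w - 11/(19 + w)) = (2159 + w)*(w - 11/(19 + w)))
D(h(23, -5)) - 1813206 = (-23749 - 11*(60 + (-5)² - 19*(-5)) + (60 + (-5)² - 19*(-5))*(19 + (60 + (-5)² - 19*(-5)))*(2159 + (60 + (-5)² - 19*(-5))))/(19 + (60 + (-5)² - 19*(-5))) - 1813206 = (-23749 - 11*(60 + 25 + 95) + (60 + 25 + 95)*(19 + (60 + 25 + 95))*(2159 + (60 + 25 + 95)))/(19 + (60 + 25 + 95)) - 1813206 = (-23749 - 11*180 + 180*(19 + 180)*(2159 + 180))/(19 + 180) - 1813206 = (-23749 - 1980 + 180*199*2339)/199 - 1813206 = (-23749 - 1980 + 83782980)/199 - 1813206 = (1/199)*83757251 - 1813206 = 83757251/199 - 1813206 = -277070743/199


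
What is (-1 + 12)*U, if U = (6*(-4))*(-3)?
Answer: 792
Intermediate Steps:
U = 72 (U = -24*(-3) = 72)
(-1 + 12)*U = (-1 + 12)*72 = 11*72 = 792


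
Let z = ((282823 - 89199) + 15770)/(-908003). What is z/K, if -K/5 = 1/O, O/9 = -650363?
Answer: -1225638990198/4540015 ≈ -2.6996e+5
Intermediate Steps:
O = -5853267 (O = 9*(-650363) = -5853267)
z = -209394/908003 (z = (193624 + 15770)*(-1/908003) = 209394*(-1/908003) = -209394/908003 ≈ -0.23061)
K = 5/5853267 (K = -5/(-5853267) = -5*(-1/5853267) = 5/5853267 ≈ 8.5422e-7)
z/K = -209394/(908003*5/5853267) = -209394/908003*5853267/5 = -1225638990198/4540015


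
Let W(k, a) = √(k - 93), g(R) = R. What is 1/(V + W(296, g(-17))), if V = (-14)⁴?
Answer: 5488/210826979 - √203/1475788853 ≈ 2.6021e-5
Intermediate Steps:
W(k, a) = √(-93 + k)
V = 38416
1/(V + W(296, g(-17))) = 1/(38416 + √(-93 + 296)) = 1/(38416 + √203)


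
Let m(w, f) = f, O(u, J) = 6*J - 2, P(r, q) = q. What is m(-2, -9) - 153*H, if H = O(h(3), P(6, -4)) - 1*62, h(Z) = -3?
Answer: 13455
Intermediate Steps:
O(u, J) = -2 + 6*J
H = -88 (H = (-2 + 6*(-4)) - 1*62 = (-2 - 24) - 62 = -26 - 62 = -88)
m(-2, -9) - 153*H = -9 - 153*(-88) = -9 + 13464 = 13455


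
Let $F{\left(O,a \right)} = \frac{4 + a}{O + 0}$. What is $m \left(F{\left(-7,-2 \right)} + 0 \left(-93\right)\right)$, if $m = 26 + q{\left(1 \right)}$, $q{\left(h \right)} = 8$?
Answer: $- \frac{68}{7} \approx -9.7143$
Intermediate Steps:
$F{\left(O,a \right)} = \frac{4 + a}{O}$
$m = 34$ ($m = 26 + 8 = 34$)
$m \left(F{\left(-7,-2 \right)} + 0 \left(-93\right)\right) = 34 \left(\frac{4 - 2}{-7} + 0 \left(-93\right)\right) = 34 \left(\left(- \frac{1}{7}\right) 2 + 0\right) = 34 \left(- \frac{2}{7} + 0\right) = 34 \left(- \frac{2}{7}\right) = - \frac{68}{7}$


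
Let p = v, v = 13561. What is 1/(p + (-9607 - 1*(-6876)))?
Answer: 1/10830 ≈ 9.2336e-5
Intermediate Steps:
p = 13561
1/(p + (-9607 - 1*(-6876))) = 1/(13561 + (-9607 - 1*(-6876))) = 1/(13561 + (-9607 + 6876)) = 1/(13561 - 2731) = 1/10830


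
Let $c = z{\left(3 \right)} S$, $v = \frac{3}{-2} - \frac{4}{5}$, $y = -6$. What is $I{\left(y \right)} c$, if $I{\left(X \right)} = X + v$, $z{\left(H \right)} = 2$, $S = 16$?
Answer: $- \frac{1328}{5} \approx -265.6$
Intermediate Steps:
$v = - \frac{23}{10}$ ($v = 3 \left(- \frac{1}{2}\right) - \frac{4}{5} = - \frac{3}{2} - \frac{4}{5} = - \frac{23}{10} \approx -2.3$)
$I{\left(X \right)} = - \frac{23}{10} + X$ ($I{\left(X \right)} = X - \frac{23}{10} = - \frac{23}{10} + X$)
$c = 32$ ($c = 2 \cdot 16 = 32$)
$I{\left(y \right)} c = \left(- \frac{23}{10} - 6\right) 32 = \left(- \frac{83}{10}\right) 32 = - \frac{1328}{5}$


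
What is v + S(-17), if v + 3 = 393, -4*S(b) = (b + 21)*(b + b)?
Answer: 424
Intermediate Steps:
S(b) = -b*(21 + b)/2 (S(b) = -(b + 21)*(b + b)/4 = -(21 + b)*2*b/4 = -b*(21 + b)/2)
v = 390 (v = -3 + 393 = 390)
v + S(-17) = 390 - 1/2*(-17)*(21 - 17) = 390 - 1/2*(-17)*4 = 390 + 34 = 424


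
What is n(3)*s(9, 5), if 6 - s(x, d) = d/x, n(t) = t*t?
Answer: 49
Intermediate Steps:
n(t) = t²
s(x, d) = 6 - d/x
n(3)*s(9, 5) = 3²*(6 - 1*5/9) = 9*(6 - 1*5*⅑) = 9*(6 - 5/9) = 9*(49/9) = 49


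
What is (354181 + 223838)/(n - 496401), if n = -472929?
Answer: -192673/323110 ≈ -0.59631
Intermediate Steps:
(354181 + 223838)/(n - 496401) = (354181 + 223838)/(-472929 - 496401) = 578019/(-969330) = 578019*(-1/969330) = -192673/323110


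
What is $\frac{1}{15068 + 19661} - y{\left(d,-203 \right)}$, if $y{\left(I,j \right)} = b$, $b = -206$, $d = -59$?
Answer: $\frac{7154175}{34729} \approx 206.0$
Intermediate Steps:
$y{\left(I,j \right)} = -206$
$\frac{1}{15068 + 19661} - y{\left(d,-203 \right)} = \frac{1}{15068 + 19661} - -206 = \frac{1}{34729} + 206 = \frac{7154175}{34729}$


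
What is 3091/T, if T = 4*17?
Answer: 3091/68 ≈ 45.456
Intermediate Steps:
T = 68
3091/T = 3091/68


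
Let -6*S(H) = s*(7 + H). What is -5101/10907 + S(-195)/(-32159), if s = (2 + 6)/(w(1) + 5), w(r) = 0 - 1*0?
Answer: -2468847949/5261373195 ≈ -0.46924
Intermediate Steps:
w(r) = 0 (w(r) = 0 + 0 = 0)
s = 8/5 (s = (2 + 6)/(0 + 5) = 8/5 ≈ 1.6000)
S(H) = -28/15 - 4*H/15 (S(H) = -4*(7 + H)/15 = -(56/5 + 8*H/5)/6 = -28/15 - 4*H/15)
-5101/10907 + S(-195)/(-32159) = -5101/10907 + (-28/15 - 4/15*(-195))/(-32159) = -5101*1/10907 + (-28/15 + 52)*(-1/32159) = -5101/10907 + (752/15)*(-1/32159) = -5101/10907 - 752/482385 = -2468847949/5261373195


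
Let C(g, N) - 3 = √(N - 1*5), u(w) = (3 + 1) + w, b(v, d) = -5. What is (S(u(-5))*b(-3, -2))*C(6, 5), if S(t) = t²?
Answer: -15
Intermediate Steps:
u(w) = 4 + w
C(g, N) = 3 + √(-5 + N) (C(g, N) = 3 + √(N - 1*5) = 3 + √(N - 5) = 3 + √(-5 + N))
(S(u(-5))*b(-3, -2))*C(6, 5) = ((4 - 5)²*(-5))*(3 + √(-5 + 5)) = ((-1)²*(-5))*(3 + √0) = (1*(-5))*(3 + 0) = -5*3 = -15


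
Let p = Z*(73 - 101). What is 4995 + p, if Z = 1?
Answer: 4967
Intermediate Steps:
p = -28 (p = 1*(73 - 101) = 1*(-28) = -28)
4995 + p = 4995 - 28 = 4967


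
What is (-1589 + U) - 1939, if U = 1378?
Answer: -2150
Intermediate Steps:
(-1589 + U) - 1939 = (-1589 + 1378) - 1939 = -211 - 1939 = -2150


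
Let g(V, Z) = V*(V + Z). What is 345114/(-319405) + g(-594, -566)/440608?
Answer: 4251426993/8795774890 ≈ 0.48335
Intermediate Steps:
345114/(-319405) + g(-594, -566)/440608 = 345114/(-319405) - 594*(-594 - 566)/440608 = 345114*(-1/319405) - 594*(-1160)*(1/440608) = -345114/319405 + 689040*(1/440608) = -345114/319405 + 43065/27538 = 4251426993/8795774890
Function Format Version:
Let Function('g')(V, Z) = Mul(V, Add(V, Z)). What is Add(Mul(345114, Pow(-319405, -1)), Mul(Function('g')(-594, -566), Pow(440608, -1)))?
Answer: Rational(4251426993, 8795774890) ≈ 0.48335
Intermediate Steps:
Add(Mul(345114, Pow(-319405, -1)), Mul(Function('g')(-594, -566), Pow(440608, -1))) = Add(Mul(345114, Pow(-319405, -1)), Mul(Mul(-594, Add(-594, -566)), Pow(440608, -1))) = Add(Mul(345114, Rational(-1, 319405)), Mul(Mul(-594, -1160), Rational(1, 440608))) = Add(Rational(-345114, 319405), Mul(689040, Rational(1, 440608))) = Add(Rational(-345114, 319405), Rational(43065, 27538)) = Rational(4251426993, 8795774890)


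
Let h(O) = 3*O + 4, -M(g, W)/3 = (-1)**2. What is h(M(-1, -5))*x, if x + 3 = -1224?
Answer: 6135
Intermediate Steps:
M(g, W) = -3 (M(g, W) = -3*(-1)**2 = -3*1 = -3)
x = -1227 (x = -3 - 1224 = -1227)
h(O) = 4 + 3*O
h(M(-1, -5))*x = (4 + 3*(-3))*(-1227) = (4 - 9)*(-1227) = -5*(-1227) = 6135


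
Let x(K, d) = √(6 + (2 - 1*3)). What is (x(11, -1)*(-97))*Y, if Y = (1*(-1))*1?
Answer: 97*√5 ≈ 216.90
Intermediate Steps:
x(K, d) = √5 (x(K, d) = √(6 + (2 - 3)) = √(6 - 1) = √5)
Y = -1 (Y = -1*1 = -1)
(x(11, -1)*(-97))*Y = (√5*(-97))*(-1) = -97*√5*(-1) = 97*√5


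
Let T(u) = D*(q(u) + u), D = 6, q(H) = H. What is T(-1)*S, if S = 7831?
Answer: -93972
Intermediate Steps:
T(u) = 12*u (T(u) = 6*(u + u) = 6*(2*u) = 12*u)
T(-1)*S = (12*(-1))*7831 = -12*7831 = -93972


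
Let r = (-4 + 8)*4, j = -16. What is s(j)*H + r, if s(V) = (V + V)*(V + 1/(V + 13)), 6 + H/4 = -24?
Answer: -62704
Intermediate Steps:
H = -120 (H = -24 + 4*(-24) = -24 - 96 = -120)
r = 16 (r = 4*4 = 16)
s(V) = 2*V*(V + 1/(13 + V)) (s(V) = (2*V)*(V + 1/(13 + V)) = 2*V*(V + 1/(13 + V)))
s(j)*H + r = (2*(-16)*(1 + (-16)**2 + 13*(-16))/(13 - 16))*(-120) + 16 = (2*(-16)*(1 + 256 - 208)/(-3))*(-120) + 16 = (2*(-16)*(-1/3)*49)*(-120) + 16 = (1568/3)*(-120) + 16 = -62720 + 16 = -62704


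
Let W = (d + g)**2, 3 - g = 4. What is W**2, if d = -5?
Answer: 1296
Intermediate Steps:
g = -1 (g = 3 - 1*4 = 3 - 4 = -1)
W = 36 (W = (-5 - 1)**2 = (-6)**2 = 36)
W**2 = 36**2 = 1296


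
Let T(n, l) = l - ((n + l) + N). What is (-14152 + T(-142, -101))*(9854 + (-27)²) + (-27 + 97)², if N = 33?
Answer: -148612169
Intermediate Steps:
T(n, l) = -33 - n (T(n, l) = l - ((n + l) + 33) = l - ((l + n) + 33) = l - (33 + l + n) = l + (-33 - l - n) = -33 - n)
(-14152 + T(-142, -101))*(9854 + (-27)²) + (-27 + 97)² = (-14152 + (-33 - 1*(-142)))*(9854 + (-27)²) + (-27 + 97)² = (-14152 + (-33 + 142))*(9854 + 729) + 70² = (-14152 + 109)*10583 + 4900 = -14043*10583 + 4900 = -148617069 + 4900 = -148612169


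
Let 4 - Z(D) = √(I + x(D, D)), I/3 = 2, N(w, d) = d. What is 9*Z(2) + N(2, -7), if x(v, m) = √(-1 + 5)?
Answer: 29 - 18*√2 ≈ 3.5442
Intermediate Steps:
I = 6 (I = 3*2 = 6)
x(v, m) = 2 (x(v, m) = √4 = 2)
Z(D) = 4 - 2*√2 (Z(D) = 4 - √(6 + 2) = 4 - √8 = 4 - 2*√2)
9*Z(2) + N(2, -7) = 9*(4 - 2*√2) - 7 = (36 - 18*√2) - 7 = 29 - 18*√2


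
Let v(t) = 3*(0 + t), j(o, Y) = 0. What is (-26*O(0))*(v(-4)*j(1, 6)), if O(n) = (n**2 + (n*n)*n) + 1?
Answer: 0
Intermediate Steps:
v(t) = 3*t
O(n) = 1 + n**2 + n**3 (O(n) = (n**2 + n**2*n) + 1 = (n**2 + n**3) + 1 = 1 + n**2 + n**3)
(-26*O(0))*(v(-4)*j(1, 6)) = (-26*(1 + 0**2 + 0**3))*((3*(-4))*0) = (-26*(1 + 0 + 0))*(-12*0) = -26*1*0 = -26*0 = 0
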